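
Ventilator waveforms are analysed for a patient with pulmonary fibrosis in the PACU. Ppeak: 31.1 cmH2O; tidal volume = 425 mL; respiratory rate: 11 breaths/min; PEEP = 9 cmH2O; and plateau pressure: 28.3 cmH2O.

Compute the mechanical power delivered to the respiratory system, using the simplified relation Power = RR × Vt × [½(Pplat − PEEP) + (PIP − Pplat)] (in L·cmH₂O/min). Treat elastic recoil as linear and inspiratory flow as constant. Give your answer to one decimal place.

58.2

Per-breath work = Vt × [½(Pplat−PEEP) + (PIP−Pplat)] = 0.425 × [0.5×19.3 + 2.8] = 0.425 × 12.45 = 5.291 L·cmH2O.
Power = 11 × 5.291 = 58.201 L·cmH2O/min.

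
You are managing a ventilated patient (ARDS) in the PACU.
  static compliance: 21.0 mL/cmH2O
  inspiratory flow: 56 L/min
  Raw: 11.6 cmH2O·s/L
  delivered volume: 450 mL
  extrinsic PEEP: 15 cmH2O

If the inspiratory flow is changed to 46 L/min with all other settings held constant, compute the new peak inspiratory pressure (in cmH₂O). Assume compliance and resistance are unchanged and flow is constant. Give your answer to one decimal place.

Flow: 56 L/min ÷ 60 = 0.9333 L/s.
New flow: 46 L/min ÷ 60 = 0.7667 L/s.
PIP = Vt/C + R·V̇ + PEEP (constant-flow equation of motion).
Only the resistive term changes: ΔPIP = R × ΔV̇ = 11.6 × (0.7667 − 0.9333) = 11.6 × -0.1666 = -1.933 cmH2O.
Original PIP = 450/21.0 + 11.6×0.9333 + 15 = 47.255 cmH2O; new PIP = 47.255 + (-1.933) = 45.322 cmH2O.

45.3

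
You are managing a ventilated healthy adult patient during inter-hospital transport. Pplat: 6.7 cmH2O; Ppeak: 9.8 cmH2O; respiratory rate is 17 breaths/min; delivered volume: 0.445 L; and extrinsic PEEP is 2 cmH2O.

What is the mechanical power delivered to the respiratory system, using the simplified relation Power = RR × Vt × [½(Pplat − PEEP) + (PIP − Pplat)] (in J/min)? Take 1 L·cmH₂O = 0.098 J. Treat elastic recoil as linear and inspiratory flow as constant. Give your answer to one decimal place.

Per-breath work = Vt × [½(Pplat−PEEP) + (PIP−Pplat)] = 0.445 × [0.5×4.7 + 3.1] = 0.445 × 5.45 = 2.425 L·cmH2O.
Power = 17 × 2.425 = 41.225 L·cmH2O/min.
× 0.098 J/(L·cmH2O) → 4.04 J/min.

4.0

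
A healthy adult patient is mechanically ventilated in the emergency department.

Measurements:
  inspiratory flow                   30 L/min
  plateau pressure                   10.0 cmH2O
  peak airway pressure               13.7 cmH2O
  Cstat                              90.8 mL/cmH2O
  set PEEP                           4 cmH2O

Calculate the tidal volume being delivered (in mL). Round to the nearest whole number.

545

Vt = Cstat × (Pplat − PEEP) = 90.8 × (10.0 − 4) = 90.8 × 6.0 = 544.8 mL.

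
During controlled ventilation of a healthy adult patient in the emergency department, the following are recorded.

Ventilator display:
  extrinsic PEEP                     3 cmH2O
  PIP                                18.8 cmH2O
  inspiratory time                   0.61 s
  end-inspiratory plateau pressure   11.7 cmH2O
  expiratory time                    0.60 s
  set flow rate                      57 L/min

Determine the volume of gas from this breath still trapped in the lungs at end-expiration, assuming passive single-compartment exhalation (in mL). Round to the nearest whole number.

Flow: 57 L/min ÷ 60 = 0.95 L/s.
Vt = flow × Ti = 0.95 L/s × 0.61 s × 1000 mL/L = 579.5 mL.
R = (PIP − Pplat)/V̇ = (18.8 − 11.7) / 0.95 = 7.1/0.95 = 7.474 cmH2O·s/L.
C = Vt/(Pplat − PEEP) = 579.5 / (11.7 − 3) = 579.5/8.7 = 66.609 mL/cmH2O.
τ = R × C = 7.474 × 0.06661 L/cmH2O = 0.4978 s.
Fraction remaining = e^(−Te/τ) = e^(−0.60/0.4978) = 0.2996.
Trapped volume = 579.5 × 0.2996 = 173.62 mL.

174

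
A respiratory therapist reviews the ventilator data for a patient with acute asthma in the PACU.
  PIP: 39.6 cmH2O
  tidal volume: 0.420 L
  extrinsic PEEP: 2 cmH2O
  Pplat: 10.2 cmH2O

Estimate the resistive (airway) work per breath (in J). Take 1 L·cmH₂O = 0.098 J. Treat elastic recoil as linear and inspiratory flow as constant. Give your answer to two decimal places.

With constant inspiratory flow the resistive pressure is constant at PIP − Pplat = 39.6 − 10.2 = 29.4 cmH2O, so resistive work = 29.4 × 0.420 = 12.348 L·cmH2O.
× 0.098 J/(L·cmH2O) → 1.21 J.

1.21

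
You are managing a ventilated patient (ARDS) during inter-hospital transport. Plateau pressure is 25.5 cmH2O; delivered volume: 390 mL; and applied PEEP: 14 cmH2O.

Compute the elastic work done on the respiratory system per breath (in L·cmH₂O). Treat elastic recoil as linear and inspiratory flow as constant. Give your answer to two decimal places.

2.24

Elastic work ≈ ½ × (Pplat − PEEP) × Vt = 0.5 × (25.5 − 14) × 0.390 L = 0.5 × 11.5 × 0.390 = 2.243 L·cmH2O.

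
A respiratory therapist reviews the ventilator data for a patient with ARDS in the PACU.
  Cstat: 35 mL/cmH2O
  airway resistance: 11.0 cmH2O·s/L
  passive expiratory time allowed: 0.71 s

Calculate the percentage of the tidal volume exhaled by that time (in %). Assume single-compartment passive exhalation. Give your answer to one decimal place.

τ = R × C = 11.0 × 35 mL/cmH2O = 11.0 × 0.035 L/cmH2O = 0.385 s.
Passive exhalation: V(t)/V₀ = e^(−t/τ) = e^(−0.71/0.385) = 0.1582.
Fraction exhaled = 1 − 0.1582 = 0.8418 → 84.18%.

84.2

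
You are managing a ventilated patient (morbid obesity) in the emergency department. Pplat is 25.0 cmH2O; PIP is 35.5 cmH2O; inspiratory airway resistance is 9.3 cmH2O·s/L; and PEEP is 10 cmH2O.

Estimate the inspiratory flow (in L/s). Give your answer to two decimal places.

flow = (PIP − Pplat) / Raw = 10.5 / 9.3 = 1.129 L/s.

1.13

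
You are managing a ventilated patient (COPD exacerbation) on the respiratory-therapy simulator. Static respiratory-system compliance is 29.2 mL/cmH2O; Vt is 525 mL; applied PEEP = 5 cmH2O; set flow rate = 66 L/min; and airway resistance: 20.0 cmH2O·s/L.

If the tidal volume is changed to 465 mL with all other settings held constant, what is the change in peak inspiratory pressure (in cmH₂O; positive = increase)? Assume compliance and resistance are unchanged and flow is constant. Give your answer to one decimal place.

-2.1

PIP = Vt/C + R·V̇ + PEEP (constant-flow equation of motion).
Only the elastic term changes: ΔPIP = ΔVt / C = (465 − 525) / 29.2 = -2.055 cmH2O.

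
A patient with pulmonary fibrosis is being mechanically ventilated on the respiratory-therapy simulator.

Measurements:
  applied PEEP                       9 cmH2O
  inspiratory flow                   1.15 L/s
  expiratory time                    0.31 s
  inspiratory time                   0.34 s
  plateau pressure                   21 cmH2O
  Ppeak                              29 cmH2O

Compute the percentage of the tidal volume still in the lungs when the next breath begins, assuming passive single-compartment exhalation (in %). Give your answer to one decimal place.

Vt = flow × Ti = 1.15 L/s × 0.34 s × 1000 mL/L = 391.0 mL.
R = (PIP − Pplat)/V̇ = (29 − 21) / 1.15 = 8.0/1.15 = 6.957 cmH2O·s/L.
C = Vt/(Pplat − PEEP) = 391.0 / (21 − 9) = 391.0/12.0 = 32.583 mL/cmH2O.
τ = R × C = 6.957 × 0.03258 L/cmH2O = 0.2267 s.
Fraction remaining at end-expiration = e^(−Te/τ) = e^(−0.31/0.2267) = 0.2548 → 25.48%.

25.5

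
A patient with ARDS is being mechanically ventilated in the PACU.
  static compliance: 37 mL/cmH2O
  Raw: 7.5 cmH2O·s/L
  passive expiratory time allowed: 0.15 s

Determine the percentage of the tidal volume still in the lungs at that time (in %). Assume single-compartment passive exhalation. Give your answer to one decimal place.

τ = R × C = 7.5 × 37 mL/cmH2O = 7.5 × 0.037 L/cmH2O = 0.2775 s.
Passive exhalation: V(t)/V₀ = e^(−t/τ) = e^(−0.15/0.2775) = 0.5824.
Fraction remaining = 0.5824 → 58.24%.

58.2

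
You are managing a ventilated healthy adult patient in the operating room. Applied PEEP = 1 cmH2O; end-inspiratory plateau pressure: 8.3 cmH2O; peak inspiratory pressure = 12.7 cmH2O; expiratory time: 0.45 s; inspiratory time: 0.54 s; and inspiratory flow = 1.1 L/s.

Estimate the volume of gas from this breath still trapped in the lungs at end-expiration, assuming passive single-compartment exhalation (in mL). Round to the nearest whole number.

Vt = flow × Ti = 1.1 L/s × 0.54 s × 1000 mL/L = 594.0 mL.
R = (PIP − Pplat)/V̇ = (12.7 − 8.3) / 1.1 = 4.4/1.1 = 4.0 cmH2O·s/L.
C = Vt/(Pplat − PEEP) = 594.0 / (8.3 − 1) = 594.0/7.3 = 81.37 mL/cmH2O.
τ = R × C = 4.0 × 0.08137 L/cmH2O = 0.3255 s.
Fraction remaining = e^(−Te/τ) = e^(−0.45/0.3255) = 0.251.
Trapped volume = 594.0 × 0.251 = 149.09 mL.

149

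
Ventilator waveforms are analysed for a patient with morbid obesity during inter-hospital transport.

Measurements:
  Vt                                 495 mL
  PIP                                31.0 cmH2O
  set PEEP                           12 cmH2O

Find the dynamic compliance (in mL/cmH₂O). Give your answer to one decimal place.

26.1

Dynamic compliance = Vt / (PIP − PEEP) = 495 / (31.0 − 12) = 495 / 19.0 = 26.053 mL/cmH2O.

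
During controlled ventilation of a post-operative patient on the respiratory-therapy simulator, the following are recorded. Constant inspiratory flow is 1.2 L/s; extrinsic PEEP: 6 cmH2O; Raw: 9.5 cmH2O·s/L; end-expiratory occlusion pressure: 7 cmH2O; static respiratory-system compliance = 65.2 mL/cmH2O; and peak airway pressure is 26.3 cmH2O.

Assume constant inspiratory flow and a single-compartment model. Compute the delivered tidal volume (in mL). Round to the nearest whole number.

Total PEEP = 7 cmH2O (set 6 + intrinsic 1); this is the baseline alveolar pressure.
Equation of motion (constant flow): PIP = Vt/C + R·V̇ + PEEP.
Vt/C = PIP − R·V̇ − PEEP = 26.3 − 11.4 − 7 = 7.9 cmH2O.
Vt = C × 7.9 = 65.2 × 7.9 = 515.08 mL.

515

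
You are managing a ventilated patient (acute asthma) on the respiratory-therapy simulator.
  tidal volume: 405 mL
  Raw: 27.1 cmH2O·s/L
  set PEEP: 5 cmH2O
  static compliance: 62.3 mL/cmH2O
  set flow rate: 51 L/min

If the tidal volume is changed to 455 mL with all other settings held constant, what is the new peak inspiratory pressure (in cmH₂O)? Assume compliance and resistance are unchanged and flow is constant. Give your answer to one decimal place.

35.3

Flow: 51 L/min ÷ 60 = 0.85 L/s.
PIP = Vt/C + R·V̇ + PEEP (constant-flow equation of motion).
Only the elastic term changes: ΔPIP = ΔVt / C = (455 − 405) / 62.3 = 0.8026 cmH2O.
Original PIP = 405/62.3 + 27.1×0.85 + 5 = 34.536 cmH2O; new PIP = 34.536 + (0.8026) = 35.339 cmH2O.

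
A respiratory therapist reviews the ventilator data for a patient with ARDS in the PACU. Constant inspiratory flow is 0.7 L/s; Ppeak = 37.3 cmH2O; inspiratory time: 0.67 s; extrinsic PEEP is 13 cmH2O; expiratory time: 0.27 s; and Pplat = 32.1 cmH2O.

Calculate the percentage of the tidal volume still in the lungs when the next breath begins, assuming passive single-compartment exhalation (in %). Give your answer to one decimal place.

22.8

Vt = flow × Ti = 0.7 L/s × 0.67 s × 1000 mL/L = 469.0 mL.
R = (PIP − Pplat)/V̇ = (37.3 − 32.1) / 0.7 = 5.2/0.7 = 7.429 cmH2O·s/L.
C = Vt/(Pplat − PEEP) = 469.0 / (32.1 − 13) = 469.0/19.1 = 24.555 mL/cmH2O.
τ = R × C = 7.429 × 0.02456 L/cmH2O = 0.1825 s.
Fraction remaining at end-expiration = e^(−Te/τ) = e^(−0.27/0.1825) = 0.2278 → 22.78%.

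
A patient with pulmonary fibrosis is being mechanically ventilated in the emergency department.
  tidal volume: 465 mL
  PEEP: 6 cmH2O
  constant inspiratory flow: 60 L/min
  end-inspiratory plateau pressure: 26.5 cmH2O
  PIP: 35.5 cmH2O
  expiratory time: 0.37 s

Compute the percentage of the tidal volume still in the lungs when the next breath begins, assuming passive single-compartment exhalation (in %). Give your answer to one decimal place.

Flow: 60 L/min ÷ 60 = 1 L/s.
R = (PIP − Pplat)/V̇ = (35.5 − 26.5) / 1 = 9.0/1 = 9.0 cmH2O·s/L.
C = Vt/(Pplat − PEEP) = 465.0 / (26.5 − 6) = 465.0/20.5 = 22.683 mL/cmH2O.
τ = R × C = 9.0 × 0.02268 L/cmH2O = 0.2041 s.
Fraction remaining at end-expiration = e^(−Te/τ) = e^(−0.37/0.2041) = 0.1632 → 16.32%.

16.3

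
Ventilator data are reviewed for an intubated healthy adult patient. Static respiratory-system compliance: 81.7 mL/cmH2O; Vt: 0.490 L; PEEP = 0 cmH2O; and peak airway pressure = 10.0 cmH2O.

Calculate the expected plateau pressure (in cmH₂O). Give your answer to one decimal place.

6.0

Pplat = PEEP + Vt / Cstat = 0 + 490 / 81.7 = 0 + 5.998 = 5.998 cmH2O.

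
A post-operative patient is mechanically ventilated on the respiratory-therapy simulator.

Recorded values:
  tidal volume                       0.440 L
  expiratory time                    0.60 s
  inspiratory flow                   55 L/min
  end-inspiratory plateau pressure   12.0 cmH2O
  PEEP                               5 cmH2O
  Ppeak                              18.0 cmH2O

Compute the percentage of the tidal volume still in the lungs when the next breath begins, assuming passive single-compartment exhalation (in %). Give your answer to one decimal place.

23.3

Flow: 55 L/min ÷ 60 = 0.9167 L/s.
R = (PIP − Pplat)/V̇ = (18.0 − 12.0) / 0.9167 = 6.0/0.9167 = 6.545 cmH2O·s/L.
C = Vt/(Pplat − PEEP) = 440.0 / (12.0 − 5) = 440.0/7.0 = 62.857 mL/cmH2O.
τ = R × C = 6.545 × 0.06286 L/cmH2O = 0.4114 s.
Fraction remaining at end-expiration = e^(−Te/τ) = e^(−0.60/0.4114) = 0.2326 → 23.26%.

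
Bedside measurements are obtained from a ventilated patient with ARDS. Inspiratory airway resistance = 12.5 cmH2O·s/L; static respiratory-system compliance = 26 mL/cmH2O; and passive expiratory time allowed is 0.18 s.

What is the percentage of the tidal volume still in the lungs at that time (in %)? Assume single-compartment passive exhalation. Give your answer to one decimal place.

57.5

τ = R × C = 12.5 × 26 mL/cmH2O = 12.5 × 0.026 L/cmH2O = 0.325 s.
Passive exhalation: V(t)/V₀ = e^(−t/τ) = e^(−0.18/0.325) = 0.5747.
Fraction remaining = 0.5747 → 57.47%.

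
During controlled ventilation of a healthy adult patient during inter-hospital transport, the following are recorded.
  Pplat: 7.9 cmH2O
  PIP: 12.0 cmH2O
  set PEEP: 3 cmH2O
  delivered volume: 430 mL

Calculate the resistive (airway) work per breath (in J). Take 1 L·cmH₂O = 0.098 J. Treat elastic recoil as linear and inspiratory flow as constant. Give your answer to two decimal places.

0.17

With constant inspiratory flow the resistive pressure is constant at PIP − Pplat = 12.0 − 7.9 = 4.1 cmH2O, so resistive work = 4.1 × 0.430 = 1.763 L·cmH2O.
× 0.098 J/(L·cmH2O) → 0.1728 J.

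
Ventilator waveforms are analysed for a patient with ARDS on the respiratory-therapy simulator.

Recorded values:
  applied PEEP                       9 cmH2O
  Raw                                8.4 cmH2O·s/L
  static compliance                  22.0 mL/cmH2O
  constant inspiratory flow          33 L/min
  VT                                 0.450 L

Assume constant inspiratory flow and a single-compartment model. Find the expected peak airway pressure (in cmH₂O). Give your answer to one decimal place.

Flow: 33 L/min ÷ 60 = 0.55 L/s.
Equation of motion (constant flow): PIP = Vt/C + R·V̇ + PEEP.
PIP = 450/22.0 + 8.4×0.55 + 9 = 20.455 + 4.62 + 9 = 34.075 cmH2O.

34.1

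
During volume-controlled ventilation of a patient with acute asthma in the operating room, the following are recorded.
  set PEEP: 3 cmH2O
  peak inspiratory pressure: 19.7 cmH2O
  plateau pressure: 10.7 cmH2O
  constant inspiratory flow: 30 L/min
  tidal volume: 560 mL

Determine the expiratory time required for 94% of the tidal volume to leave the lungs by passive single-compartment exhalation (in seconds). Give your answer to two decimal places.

Flow: 30 L/min ÷ 60 = 0.5 L/s.
R = (PIP − Pplat)/V̇ = (19.7 − 10.7) / 0.5 = 9.0/0.5 = 18.0 cmH2O·s/L.
C = Vt/(Pplat − PEEP) = 560.0 / (10.7 − 3) = 560.0/7.7 = 72.727 mL/cmH2O.
τ = R × C = 18.0 × 0.07273 L/cmH2O = 1.309 s.
t = −τ·ln(1 − 0.94) = −1.309·ln(0.06) = 3.683 s.

3.68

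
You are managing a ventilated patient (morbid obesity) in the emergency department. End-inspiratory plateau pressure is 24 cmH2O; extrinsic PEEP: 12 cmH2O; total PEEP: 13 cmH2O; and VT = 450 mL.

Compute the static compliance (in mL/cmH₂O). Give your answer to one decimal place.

End-expiratory occlusion gives total PEEP = 13 cmH2O (intrinsic PEEP = 13 − 12 = 1). Use total PEEP for the elastic gradient.
Cstat = Vt / (Pplat − PEEPtotal) = 450 / (24 − 13) = 450 / 11.0 = 40.909 mL/cmH2O.

40.9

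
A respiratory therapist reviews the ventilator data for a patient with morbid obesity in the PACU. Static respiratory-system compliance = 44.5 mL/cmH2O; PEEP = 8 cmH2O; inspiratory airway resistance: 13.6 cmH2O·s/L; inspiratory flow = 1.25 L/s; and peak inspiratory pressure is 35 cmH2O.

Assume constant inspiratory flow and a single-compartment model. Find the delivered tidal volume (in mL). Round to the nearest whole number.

Equation of motion (constant flow): PIP = Vt/C + R·V̇ + PEEP.
Vt/C = PIP − R·V̇ − PEEP = 35 − 17.0 − 8 = 10.0 cmH2O.
Vt = C × 10.0 = 44.5 × 10.0 = 445.0 mL.

445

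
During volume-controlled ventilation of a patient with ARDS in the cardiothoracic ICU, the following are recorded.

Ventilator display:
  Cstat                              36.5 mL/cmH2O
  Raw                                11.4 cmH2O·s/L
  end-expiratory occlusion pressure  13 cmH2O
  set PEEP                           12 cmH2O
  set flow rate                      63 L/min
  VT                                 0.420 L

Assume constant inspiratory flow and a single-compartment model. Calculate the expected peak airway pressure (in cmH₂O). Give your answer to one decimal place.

Flow: 63 L/min ÷ 60 = 1.05 L/s.
Total PEEP = 13 cmH2O (set 12 + intrinsic 1); this is the baseline alveolar pressure.
Equation of motion (constant flow): PIP = Vt/C + R·V̇ + PEEP.
PIP = 420/36.5 + 11.4×1.05 + 13 = 11.507 + 11.97 + 13 = 36.477 cmH2O.

36.5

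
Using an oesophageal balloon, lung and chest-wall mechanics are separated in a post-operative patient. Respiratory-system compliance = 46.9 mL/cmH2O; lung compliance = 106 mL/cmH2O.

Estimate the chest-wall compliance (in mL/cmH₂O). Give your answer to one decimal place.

84.1

1/Ccw = 1/Crs − 1/CL.
1/Ccw = 1/46.9 − 1/106 = 0.01189.
Ccw = 84.104 mL/cmH2O.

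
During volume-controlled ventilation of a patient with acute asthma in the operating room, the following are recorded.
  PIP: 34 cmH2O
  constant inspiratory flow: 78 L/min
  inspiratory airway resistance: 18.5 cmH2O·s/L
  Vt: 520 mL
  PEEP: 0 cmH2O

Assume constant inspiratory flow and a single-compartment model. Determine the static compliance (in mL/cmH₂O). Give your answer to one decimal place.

Flow: 78 L/min ÷ 60 = 1.3 L/s.
Equation of motion (constant flow): PIP = Vt/C + R·V̇ + PEEP.
Vt/C = PIP − R·V̇ − PEEP = 34 − 18.5×1.3 − 0 = 34 − 24.05 − 0 = 9.95 cmH2O.
C = Vt / 9.95 = 520 / 9.95 = 52.261 mL/cmH2O.

52.3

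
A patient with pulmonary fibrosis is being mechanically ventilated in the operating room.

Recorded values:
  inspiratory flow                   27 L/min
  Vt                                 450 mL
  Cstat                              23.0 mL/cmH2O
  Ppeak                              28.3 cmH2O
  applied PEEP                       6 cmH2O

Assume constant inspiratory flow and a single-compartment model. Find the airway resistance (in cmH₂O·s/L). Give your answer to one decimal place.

Flow: 27 L/min ÷ 60 = 0.45 L/s.
Equation of motion (constant flow): PIP = Vt/C + R·V̇ + PEEP.
R·V̇ = PIP − Vt/C − PEEP = 28.3 − 450/23.0 − 6 = 28.3 − 19.565 − 6 = 2.735 cmH2O.
R = 2.735 / 0.45 = 6.078 cmH2O·s/L.

6.1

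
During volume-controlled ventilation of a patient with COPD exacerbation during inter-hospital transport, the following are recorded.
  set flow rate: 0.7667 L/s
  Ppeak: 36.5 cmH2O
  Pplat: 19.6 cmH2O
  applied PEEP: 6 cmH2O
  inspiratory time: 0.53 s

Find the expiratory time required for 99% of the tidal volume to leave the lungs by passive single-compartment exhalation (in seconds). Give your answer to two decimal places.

3.03

Vt = flow × Ti = 0.7667 L/s × 0.53 s × 1000 mL/L = 406.35 mL.
R = (PIP − Pplat)/V̇ = (36.5 − 19.6) / 0.7667 = 16.9/0.7667 = 22.043 cmH2O·s/L.
C = Vt/(Pplat − PEEP) = 406.35 / (19.6 − 6) = 406.35/13.6 = 29.879 mL/cmH2O.
τ = R × C = 22.043 × 0.02988 L/cmH2O = 0.6586 s.
t = −τ·ln(1 − 0.99) = −0.6586·ln(0.01) = 3.033 s.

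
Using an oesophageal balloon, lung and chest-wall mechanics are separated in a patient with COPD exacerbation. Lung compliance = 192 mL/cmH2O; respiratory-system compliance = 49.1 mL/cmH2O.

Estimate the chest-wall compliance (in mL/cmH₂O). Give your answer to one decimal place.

1/Ccw = 1/Crs − 1/CL.
1/Ccw = 1/49.1 − 1/192 = 0.01516.
Ccw = 65.963 mL/cmH2O.

66.0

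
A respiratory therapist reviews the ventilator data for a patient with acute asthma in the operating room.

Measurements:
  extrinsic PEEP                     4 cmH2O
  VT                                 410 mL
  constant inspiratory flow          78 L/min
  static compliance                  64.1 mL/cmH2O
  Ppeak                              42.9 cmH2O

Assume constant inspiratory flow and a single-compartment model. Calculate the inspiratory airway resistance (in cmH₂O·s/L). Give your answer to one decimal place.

Flow: 78 L/min ÷ 60 = 1.3 L/s.
Equation of motion (constant flow): PIP = Vt/C + R·V̇ + PEEP.
R·V̇ = PIP − Vt/C − PEEP = 42.9 − 410/64.1 − 4 = 42.9 − 6.396 − 4 = 32.504 cmH2O.
R = 32.504 / 1.3 = 25.003 cmH2O·s/L.

25.0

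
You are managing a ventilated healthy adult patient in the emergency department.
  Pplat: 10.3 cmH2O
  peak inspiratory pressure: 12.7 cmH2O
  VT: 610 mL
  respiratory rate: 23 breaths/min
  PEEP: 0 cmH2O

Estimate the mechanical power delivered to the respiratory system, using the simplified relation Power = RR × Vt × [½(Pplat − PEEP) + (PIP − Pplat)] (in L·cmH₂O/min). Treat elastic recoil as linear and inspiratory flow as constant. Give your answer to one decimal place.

105.9

Per-breath work = Vt × [½(Pplat−PEEP) + (PIP−Pplat)] = 0.610 × [0.5×10.3 + 2.4] = 0.610 × 7.55 = 4.606 L·cmH2O.
Power = 23 × 4.606 = 105.94 L·cmH2O/min.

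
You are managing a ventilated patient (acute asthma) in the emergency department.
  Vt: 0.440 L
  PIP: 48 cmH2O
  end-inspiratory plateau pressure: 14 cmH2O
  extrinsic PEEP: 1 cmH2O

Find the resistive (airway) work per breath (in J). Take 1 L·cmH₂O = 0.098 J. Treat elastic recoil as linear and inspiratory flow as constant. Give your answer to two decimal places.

1.47

With constant inspiratory flow the resistive pressure is constant at PIP − Pplat = 48 − 14 = 34.0 cmH2O, so resistive work = 34.0 × 0.440 = 14.96 L·cmH2O.
× 0.098 J/(L·cmH2O) → 1.466 J.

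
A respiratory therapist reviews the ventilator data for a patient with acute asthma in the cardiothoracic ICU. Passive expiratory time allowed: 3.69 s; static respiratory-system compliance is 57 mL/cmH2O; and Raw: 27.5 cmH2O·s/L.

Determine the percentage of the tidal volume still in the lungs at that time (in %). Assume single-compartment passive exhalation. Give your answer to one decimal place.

9.5

τ = R × C = 27.5 × 57 mL/cmH2O = 27.5 × 0.057 L/cmH2O = 1.568 s.
Passive exhalation: V(t)/V₀ = e^(−t/τ) = e^(−3.69/1.568) = 0.09505.
Fraction remaining = 0.09505 → 9.505%.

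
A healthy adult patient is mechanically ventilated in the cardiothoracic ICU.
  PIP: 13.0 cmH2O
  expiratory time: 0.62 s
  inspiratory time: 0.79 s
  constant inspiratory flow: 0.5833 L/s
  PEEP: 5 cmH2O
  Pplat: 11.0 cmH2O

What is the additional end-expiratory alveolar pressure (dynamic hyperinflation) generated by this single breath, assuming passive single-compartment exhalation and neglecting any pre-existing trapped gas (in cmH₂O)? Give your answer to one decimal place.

0.6

Vt = flow × Ti = 0.5833 L/s × 0.79 s × 1000 mL/L = 460.81 mL.
R = (PIP − Pplat)/V̇ = (13.0 − 11.0) / 0.5833 = 2.0/0.5833 = 3.429 cmH2O·s/L.
C = Vt/(Pplat − PEEP) = 460.81 / (11.0 − 5) = 460.81/6.0 = 76.802 mL/cmH2O.
τ = R × C = 3.429 × 0.0768 L/cmH2O = 0.2633 s.
Fraction remaining = e^(−Te/τ) = e^(−0.62/0.2633) = 0.09492; trapped volume = 460.81 × 0.09492 = 43.74 mL.
Additional alveolar pressure from trapping ≈ V_trapped / C = 43.74 / 76.802 = 0.5695 cmH2O.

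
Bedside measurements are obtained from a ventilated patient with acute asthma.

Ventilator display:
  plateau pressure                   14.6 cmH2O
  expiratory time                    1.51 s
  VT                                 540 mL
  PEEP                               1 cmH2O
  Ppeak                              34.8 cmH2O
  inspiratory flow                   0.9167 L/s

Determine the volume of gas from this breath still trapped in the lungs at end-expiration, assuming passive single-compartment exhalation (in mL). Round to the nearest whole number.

R = (PIP − Pplat)/V̇ = (34.8 − 14.6) / 0.9167 = 20.2/0.9167 = 22.036 cmH2O·s/L.
C = Vt/(Pplat − PEEP) = 540.0 / (14.6 − 1) = 540.0/13.6 = 39.706 mL/cmH2O.
τ = R × C = 22.036 × 0.03971 L/cmH2O = 0.875 s.
Fraction remaining = e^(−Te/τ) = e^(−1.51/0.875) = 0.178.
Trapped volume = 540.0 × 0.178 = 96.12 mL.

96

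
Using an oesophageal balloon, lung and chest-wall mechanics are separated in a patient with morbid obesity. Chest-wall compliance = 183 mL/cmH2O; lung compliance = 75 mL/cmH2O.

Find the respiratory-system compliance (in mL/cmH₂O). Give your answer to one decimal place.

Lung and chest wall are elastances in series: 1/Crs = 1/CL + 1/Ccw.
1/Crs = 1/75 + 1/183 = 0.0188.
Crs = 53.191 mL/cmH2O.

53.2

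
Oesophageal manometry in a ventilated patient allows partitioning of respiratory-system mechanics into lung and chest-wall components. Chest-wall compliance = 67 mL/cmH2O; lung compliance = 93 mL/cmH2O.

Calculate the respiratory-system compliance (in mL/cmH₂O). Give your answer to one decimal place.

Lung and chest wall are elastances in series: 1/Crs = 1/CL + 1/Ccw.
1/Crs = 1/93 + 1/67 = 0.02568.
Crs = 38.941 mL/cmH2O.

38.9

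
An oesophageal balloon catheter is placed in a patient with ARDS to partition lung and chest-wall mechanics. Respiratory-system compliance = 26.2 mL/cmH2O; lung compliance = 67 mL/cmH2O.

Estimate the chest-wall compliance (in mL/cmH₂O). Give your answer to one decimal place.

43.0

1/Ccw = 1/Crs − 1/CL.
1/Ccw = 1/26.2 − 1/67 = 0.02324.
Ccw = 43.029 mL/cmH2O.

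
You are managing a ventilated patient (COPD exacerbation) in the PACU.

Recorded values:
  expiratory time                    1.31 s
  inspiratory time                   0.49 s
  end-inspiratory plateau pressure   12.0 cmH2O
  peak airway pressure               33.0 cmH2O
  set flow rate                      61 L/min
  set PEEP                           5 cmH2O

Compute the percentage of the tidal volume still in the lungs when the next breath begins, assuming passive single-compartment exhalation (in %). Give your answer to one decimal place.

41.0

Flow: 61 L/min ÷ 60 = 1.0167 L/s.
Vt = flow × Ti = 1.0167 L/s × 0.49 s × 1000 mL/L = 498.18 mL.
R = (PIP − Pplat)/V̇ = (33.0 − 12.0) / 1.0167 = 21.0/1.0167 = 20.655 cmH2O·s/L.
C = Vt/(Pplat − PEEP) = 498.18 / (12.0 − 5) = 498.18/7.0 = 71.169 mL/cmH2O.
τ = R × C = 20.655 × 0.07117 L/cmH2O = 1.47 s.
Fraction remaining at end-expiration = e^(−Te/τ) = e^(−1.31/1.47) = 0.4102 → 41.02%.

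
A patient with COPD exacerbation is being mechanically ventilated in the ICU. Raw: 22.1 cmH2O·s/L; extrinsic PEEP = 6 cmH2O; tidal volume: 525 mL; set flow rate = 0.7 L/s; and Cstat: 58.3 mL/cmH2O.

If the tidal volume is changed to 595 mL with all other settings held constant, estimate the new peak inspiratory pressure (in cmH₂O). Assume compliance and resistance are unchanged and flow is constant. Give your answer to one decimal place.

31.7

PIP = Vt/C + R·V̇ + PEEP (constant-flow equation of motion).
Only the elastic term changes: ΔPIP = ΔVt / C = (595 − 525) / 58.3 = 1.201 cmH2O.
Original PIP = 525/58.3 + 22.1×0.7 + 6 = 30.475 cmH2O; new PIP = 30.475 + (1.201) = 31.676 cmH2O.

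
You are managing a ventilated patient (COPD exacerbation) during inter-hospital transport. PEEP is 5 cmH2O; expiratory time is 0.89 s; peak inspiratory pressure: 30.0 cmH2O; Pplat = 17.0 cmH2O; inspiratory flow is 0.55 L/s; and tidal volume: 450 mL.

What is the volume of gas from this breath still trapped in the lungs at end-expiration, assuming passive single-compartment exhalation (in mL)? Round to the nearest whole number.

R = (PIP − Pplat)/V̇ = (30.0 − 17.0) / 0.55 = 13.0/0.55 = 23.636 cmH2O·s/L.
C = Vt/(Pplat − PEEP) = 450.0 / (17.0 − 5) = 450.0/12.0 = 37.5 mL/cmH2O.
τ = R × C = 23.636 × 0.0375 L/cmH2O = 0.8864 s.
Fraction remaining = e^(−Te/τ) = e^(−0.89/0.8864) = 0.3664.
Trapped volume = 450.0 × 0.3664 = 164.88 mL.

165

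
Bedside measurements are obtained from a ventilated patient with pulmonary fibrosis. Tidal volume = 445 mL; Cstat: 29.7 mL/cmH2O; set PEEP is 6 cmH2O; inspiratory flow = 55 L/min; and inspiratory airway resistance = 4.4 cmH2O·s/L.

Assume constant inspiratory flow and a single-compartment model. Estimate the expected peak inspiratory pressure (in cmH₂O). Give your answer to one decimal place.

Flow: 55 L/min ÷ 60 = 0.9167 L/s.
Equation of motion (constant flow): PIP = Vt/C + R·V̇ + PEEP.
PIP = 445/29.7 + 4.4×0.9167 + 6 = 14.983 + 4.033 + 6 = 25.016 cmH2O.

25.0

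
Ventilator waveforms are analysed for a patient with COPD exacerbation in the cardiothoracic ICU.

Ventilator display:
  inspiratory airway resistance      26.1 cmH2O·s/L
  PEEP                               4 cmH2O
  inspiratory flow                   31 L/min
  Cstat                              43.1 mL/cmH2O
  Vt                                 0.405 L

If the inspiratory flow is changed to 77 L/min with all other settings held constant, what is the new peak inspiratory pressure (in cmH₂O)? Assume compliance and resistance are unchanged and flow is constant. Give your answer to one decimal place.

46.9

Flow: 31 L/min ÷ 60 = 0.5167 L/s.
New flow: 77 L/min ÷ 60 = 1.2833 L/s.
PIP = Vt/C + R·V̇ + PEEP (constant-flow equation of motion).
Only the resistive term changes: ΔPIP = R × ΔV̇ = 26.1 × (1.2833 − 0.5167) = 26.1 × 0.7666 = 20.008 cmH2O.
Original PIP = 405/43.1 + 26.1×0.5167 + 4 = 26.883 cmH2O; new PIP = 26.883 + (20.008) = 46.891 cmH2O.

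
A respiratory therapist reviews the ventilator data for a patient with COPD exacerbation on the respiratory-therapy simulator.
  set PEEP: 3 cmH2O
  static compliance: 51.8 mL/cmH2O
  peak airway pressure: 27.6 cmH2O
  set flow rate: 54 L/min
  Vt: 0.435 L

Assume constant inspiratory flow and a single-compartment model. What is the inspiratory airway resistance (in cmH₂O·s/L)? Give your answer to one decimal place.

Flow: 54 L/min ÷ 60 = 0.9 L/s.
Equation of motion (constant flow): PIP = Vt/C + R·V̇ + PEEP.
R·V̇ = PIP − Vt/C − PEEP = 27.6 − 435/51.8 − 3 = 27.6 − 8.398 − 3 = 16.202 cmH2O.
R = 16.202 / 0.9 = 18.002 cmH2O·s/L.

18.0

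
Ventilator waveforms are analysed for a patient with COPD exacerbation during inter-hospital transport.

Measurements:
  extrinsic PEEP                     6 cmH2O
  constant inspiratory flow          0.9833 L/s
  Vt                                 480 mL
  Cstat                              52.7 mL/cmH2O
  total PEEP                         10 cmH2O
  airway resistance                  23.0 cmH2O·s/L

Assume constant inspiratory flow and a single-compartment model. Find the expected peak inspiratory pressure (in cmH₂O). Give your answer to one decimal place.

41.7

Total PEEP = 10 cmH2O (set 6 + intrinsic 4); this is the baseline alveolar pressure.
Equation of motion (constant flow): PIP = Vt/C + R·V̇ + PEEP.
PIP = 480/52.7 + 23.0×0.9833 + 10 = 9.108 + 22.616 + 10 = 41.724 cmH2O.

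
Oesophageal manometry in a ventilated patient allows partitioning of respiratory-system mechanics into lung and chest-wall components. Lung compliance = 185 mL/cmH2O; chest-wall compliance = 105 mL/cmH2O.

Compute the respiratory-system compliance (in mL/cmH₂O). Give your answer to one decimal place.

Lung and chest wall are elastances in series: 1/Crs = 1/CL + 1/Ccw.
1/Crs = 1/185 + 1/105 = 0.01493.
Crs = 66.979 mL/cmH2O.

67.0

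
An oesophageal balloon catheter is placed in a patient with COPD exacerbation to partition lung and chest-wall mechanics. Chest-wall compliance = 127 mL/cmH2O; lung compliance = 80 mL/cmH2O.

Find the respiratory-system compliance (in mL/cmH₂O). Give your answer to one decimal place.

Lung and chest wall are elastances in series: 1/Crs = 1/CL + 1/Ccw.
1/Crs = 1/80 + 1/127 = 0.02037.
Crs = 49.092 mL/cmH2O.

49.1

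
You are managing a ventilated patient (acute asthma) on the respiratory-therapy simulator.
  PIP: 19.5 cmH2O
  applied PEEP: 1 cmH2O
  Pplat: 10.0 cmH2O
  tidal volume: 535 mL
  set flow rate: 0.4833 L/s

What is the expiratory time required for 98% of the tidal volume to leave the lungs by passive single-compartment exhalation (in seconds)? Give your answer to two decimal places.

4.57

R = (PIP − Pplat)/V̇ = (19.5 − 10.0) / 0.4833 = 9.5/0.4833 = 19.657 cmH2O·s/L.
C = Vt/(Pplat − PEEP) = 535.0 / (10.0 − 1) = 535.0/9.0 = 59.444 mL/cmH2O.
τ = R × C = 19.657 × 0.05944 L/cmH2O = 1.168 s.
t = −τ·ln(1 − 0.98) = −1.168·ln(0.02) = 4.569 s.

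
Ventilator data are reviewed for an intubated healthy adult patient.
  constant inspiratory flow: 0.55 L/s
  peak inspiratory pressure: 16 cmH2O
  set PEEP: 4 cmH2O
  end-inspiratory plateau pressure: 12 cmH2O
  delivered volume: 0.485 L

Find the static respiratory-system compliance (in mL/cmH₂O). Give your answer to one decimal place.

Cstat = Vt / (Pplat − PEEP) = 485 / (12 − 4) = 485 / 8.0 = 60.625 mL/cmH2O.

60.6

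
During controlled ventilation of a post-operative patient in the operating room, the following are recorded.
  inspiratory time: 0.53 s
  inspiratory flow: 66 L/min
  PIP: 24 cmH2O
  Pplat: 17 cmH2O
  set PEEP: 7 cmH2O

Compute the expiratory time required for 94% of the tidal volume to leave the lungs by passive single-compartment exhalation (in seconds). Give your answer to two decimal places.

Flow: 66 L/min ÷ 60 = 1.1 L/s.
Vt = flow × Ti = 1.1 L/s × 0.53 s × 1000 mL/L = 583.0 mL.
R = (PIP − Pplat)/V̇ = (24 − 17) / 1.1 = 7.0/1.1 = 6.364 cmH2O·s/L.
C = Vt/(Pplat − PEEP) = 583.0 / (17 − 7) = 583.0/10.0 = 58.3 mL/cmH2O.
τ = R × C = 6.364 × 0.0583 L/cmH2O = 0.371 s.
t = −τ·ln(1 − 0.94) = −0.371·ln(0.06) = 1.044 s.

1.04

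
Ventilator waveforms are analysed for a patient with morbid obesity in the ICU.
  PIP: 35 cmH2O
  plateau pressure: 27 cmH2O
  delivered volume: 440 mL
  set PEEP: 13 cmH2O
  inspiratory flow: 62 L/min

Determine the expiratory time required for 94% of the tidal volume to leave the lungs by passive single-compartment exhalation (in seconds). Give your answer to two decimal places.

0.68

Flow: 62 L/min ÷ 60 = 1.0333 L/s.
R = (PIP − Pplat)/V̇ = (35 − 27) / 1.0333 = 8.0/1.0333 = 7.742 cmH2O·s/L.
C = Vt/(Pplat − PEEP) = 440.0 / (27 − 13) = 440.0/14.0 = 31.429 mL/cmH2O.
τ = R × C = 7.742 × 0.03143 L/cmH2O = 0.2433 s.
t = −τ·ln(1 − 0.94) = −0.2433·ln(0.06) = 0.6845 s.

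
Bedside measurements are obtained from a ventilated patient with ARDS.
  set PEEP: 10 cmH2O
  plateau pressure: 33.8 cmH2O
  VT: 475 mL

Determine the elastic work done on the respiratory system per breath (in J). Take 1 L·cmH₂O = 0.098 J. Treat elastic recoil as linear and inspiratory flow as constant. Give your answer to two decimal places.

0.55

Elastic work ≈ ½ × (Pplat − PEEP) × Vt = 0.5 × (33.8 − 10) × 0.475 L = 0.5 × 23.8 × 0.475 = 5.653 L·cmH2O.
× 0.098 J/(L·cmH2O) → 0.554 J.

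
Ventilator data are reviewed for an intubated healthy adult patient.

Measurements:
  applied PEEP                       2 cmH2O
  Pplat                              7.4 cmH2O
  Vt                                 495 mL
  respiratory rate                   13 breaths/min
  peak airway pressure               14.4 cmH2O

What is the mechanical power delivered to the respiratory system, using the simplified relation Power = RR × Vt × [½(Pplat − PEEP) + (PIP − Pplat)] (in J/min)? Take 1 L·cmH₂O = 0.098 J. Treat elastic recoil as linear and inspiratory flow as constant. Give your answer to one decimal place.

Per-breath work = Vt × [½(Pplat−PEEP) + (PIP−Pplat)] = 0.495 × [0.5×5.4 + 7.0] = 0.495 × 9.7 = 4.802 L·cmH2O.
Power = 13 × 4.802 = 62.426 L·cmH2O/min.
× 0.098 J/(L·cmH2O) → 6.118 J/min.

6.1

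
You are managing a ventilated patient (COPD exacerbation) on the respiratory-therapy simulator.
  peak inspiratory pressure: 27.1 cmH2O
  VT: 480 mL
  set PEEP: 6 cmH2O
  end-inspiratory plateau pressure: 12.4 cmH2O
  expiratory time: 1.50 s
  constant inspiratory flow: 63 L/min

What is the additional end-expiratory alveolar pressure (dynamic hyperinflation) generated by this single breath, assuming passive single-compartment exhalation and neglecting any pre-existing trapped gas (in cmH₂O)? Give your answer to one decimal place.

1.5

Flow: 63 L/min ÷ 60 = 1.05 L/s.
R = (PIP − Pplat)/V̇ = (27.1 − 12.4) / 1.05 = 14.7/1.05 = 14.0 cmH2O·s/L.
C = Vt/(Pplat − PEEP) = 480.0 / (12.4 − 6) = 480.0/6.4 = 75.0 mL/cmH2O.
τ = R × C = 14.0 × 0.075 L/cmH2O = 1.05 s.
Fraction remaining = e^(−Te/τ) = e^(−1.50/1.05) = 0.2397; trapped volume = 480.0 × 0.2397 = 115.06 mL.
Additional alveolar pressure from trapping ≈ V_trapped / C = 115.06 / 75.0 = 1.534 cmH2O.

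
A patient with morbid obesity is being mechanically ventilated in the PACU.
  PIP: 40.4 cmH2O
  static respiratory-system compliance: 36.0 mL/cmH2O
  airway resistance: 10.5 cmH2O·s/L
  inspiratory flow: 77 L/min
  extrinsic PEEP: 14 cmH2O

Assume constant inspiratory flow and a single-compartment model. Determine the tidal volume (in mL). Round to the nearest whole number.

465

Flow: 77 L/min ÷ 60 = 1.2833 L/s.
Equation of motion (constant flow): PIP = Vt/C + R·V̇ + PEEP.
Vt/C = PIP − R·V̇ − PEEP = 40.4 − 13.475 − 14 = 12.925 cmH2O.
Vt = C × 12.925 = 36.0 × 12.925 = 465.3 mL.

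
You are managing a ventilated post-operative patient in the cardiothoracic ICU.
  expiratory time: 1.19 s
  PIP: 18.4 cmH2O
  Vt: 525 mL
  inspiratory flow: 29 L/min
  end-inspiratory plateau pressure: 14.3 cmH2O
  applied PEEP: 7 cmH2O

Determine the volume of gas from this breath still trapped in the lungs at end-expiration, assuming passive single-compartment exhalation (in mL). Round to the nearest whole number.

Flow: 29 L/min ÷ 60 = 0.4833 L/s.
R = (PIP − Pplat)/V̇ = (18.4 − 14.3) / 0.4833 = 4.1/0.4833 = 8.483 cmH2O·s/L.
C = Vt/(Pplat − PEEP) = 525.0 / (14.3 − 7) = 525.0/7.3 = 71.918 mL/cmH2O.
τ = R × C = 8.483 × 0.07192 L/cmH2O = 0.6101 s.
Fraction remaining = e^(−Te/τ) = e^(−1.19/0.6101) = 0.1422.
Trapped volume = 525.0 × 0.1422 = 74.655 mL.

75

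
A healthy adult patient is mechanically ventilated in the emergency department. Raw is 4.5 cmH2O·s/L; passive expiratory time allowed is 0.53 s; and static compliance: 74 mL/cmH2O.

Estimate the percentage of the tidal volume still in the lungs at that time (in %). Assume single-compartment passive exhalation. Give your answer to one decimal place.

τ = R × C = 4.5 × 74 mL/cmH2O = 4.5 × 0.074 L/cmH2O = 0.333 s.
Passive exhalation: V(t)/V₀ = e^(−t/τ) = e^(−0.53/0.333) = 0.2036.
Fraction remaining = 0.2036 → 20.36%.

20.4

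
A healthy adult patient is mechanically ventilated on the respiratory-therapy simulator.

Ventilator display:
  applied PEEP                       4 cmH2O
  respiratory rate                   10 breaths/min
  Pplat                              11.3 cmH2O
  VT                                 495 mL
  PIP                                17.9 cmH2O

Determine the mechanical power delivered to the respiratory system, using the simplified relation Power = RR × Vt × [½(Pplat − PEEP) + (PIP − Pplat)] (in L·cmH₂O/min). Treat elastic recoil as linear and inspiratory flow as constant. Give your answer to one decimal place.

Per-breath work = Vt × [½(Pplat−PEEP) + (PIP−Pplat)] = 0.495 × [0.5×7.3 + 6.6] = 0.495 × 10.25 = 5.074 L·cmH2O.
Power = 10 × 5.074 = 50.74 L·cmH2O/min.

50.7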